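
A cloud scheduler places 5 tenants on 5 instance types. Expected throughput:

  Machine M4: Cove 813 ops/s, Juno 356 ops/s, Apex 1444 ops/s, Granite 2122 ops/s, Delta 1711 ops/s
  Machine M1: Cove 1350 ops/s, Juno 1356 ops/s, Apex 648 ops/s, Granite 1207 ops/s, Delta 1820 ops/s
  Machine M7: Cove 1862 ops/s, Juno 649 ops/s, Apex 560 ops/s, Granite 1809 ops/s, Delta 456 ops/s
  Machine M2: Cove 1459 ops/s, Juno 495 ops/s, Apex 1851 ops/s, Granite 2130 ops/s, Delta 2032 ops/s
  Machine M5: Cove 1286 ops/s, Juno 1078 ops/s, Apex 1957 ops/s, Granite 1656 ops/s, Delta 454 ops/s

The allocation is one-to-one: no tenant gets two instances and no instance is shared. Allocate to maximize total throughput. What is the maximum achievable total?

Treat this as an assignment problem: match each tenant to one instance.
Optimal: Cove→Machine M7 (1862 ops/s), Juno→Machine M1 (1356 ops/s), Apex→Machine M5 (1957 ops/s), Granite→Machine M4 (2122 ops/s), Delta→Machine M2 (2032 ops/s) — total 1862+1356+1957+2122+2032 = 9329 ops/s.
Max-entry greedy (repeatedly take the single best remaining cell) gives 8125 ops/s, worse by 1204.
Next-best assignment: Cove→Machine M7, Juno→Machine M1, Apex→Machine M5, Granite→Machine M2, Delta→Machine M4 = 9016 ops/s.
Swapping Granite↔Delta (Granite→Machine M2 2130 ops/s, Delta→Machine M4 1711 ops/s) loses 313.
Every other assignment is strictly worse.

Max total: 9329 ops/s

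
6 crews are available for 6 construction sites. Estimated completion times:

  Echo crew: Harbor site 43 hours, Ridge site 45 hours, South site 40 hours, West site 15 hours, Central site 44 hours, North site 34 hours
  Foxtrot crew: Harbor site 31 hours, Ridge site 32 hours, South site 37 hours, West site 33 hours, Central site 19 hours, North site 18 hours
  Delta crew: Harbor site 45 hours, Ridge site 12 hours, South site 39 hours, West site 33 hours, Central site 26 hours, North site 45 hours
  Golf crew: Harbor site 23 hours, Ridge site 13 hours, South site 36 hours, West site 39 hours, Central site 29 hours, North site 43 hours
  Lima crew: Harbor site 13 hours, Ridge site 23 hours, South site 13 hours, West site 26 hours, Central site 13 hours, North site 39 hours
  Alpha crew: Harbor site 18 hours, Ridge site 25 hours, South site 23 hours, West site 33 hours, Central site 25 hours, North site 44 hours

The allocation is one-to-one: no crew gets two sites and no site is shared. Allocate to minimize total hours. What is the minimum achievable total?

Min total: 103 hours

This is the linear assignment problem.
Optimal: Echo crew→West site (15 hours), Foxtrot crew→North site (18 hours), Delta crew→Central site (26 hours), Golf crew→Ridge site (13 hours), Lima crew→South site (13 hours), Alpha crew→Harbor site (18 hours) — total 15+18+26+13+13+18 = 103 hours.
Min-entry greedy (repeatedly take the single cheapest remaining cell) gives 110 hours, worse by 7.
Checked against all permutations: 103 hours is optimal.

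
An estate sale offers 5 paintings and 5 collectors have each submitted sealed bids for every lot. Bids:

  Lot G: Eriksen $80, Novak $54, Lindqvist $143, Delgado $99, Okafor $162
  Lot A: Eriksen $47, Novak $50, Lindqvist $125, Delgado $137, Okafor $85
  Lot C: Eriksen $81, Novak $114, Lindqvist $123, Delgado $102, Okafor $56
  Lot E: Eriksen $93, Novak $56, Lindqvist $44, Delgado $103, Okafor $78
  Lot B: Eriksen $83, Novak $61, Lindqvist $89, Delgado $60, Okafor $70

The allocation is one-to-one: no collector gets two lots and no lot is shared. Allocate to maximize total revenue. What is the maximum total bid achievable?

Maximum total: $595

This is a one-to-one assignment (maximum-weight bipartite matching).
Optimal: Eriksen→Lot E ($93), Novak→Lot C ($114), Lindqvist→Lot B ($89), Delgado→Lot A ($137), Okafor→Lot G ($162) — total 93+114+89+137+162 = $595.
Row-greedy (each collector in turn takes its best remaining lot) gives $557, worse by 38.
Next-best assignment: Eriksen→Lot B, Novak→Lot C, Lindqvist→Lot A, Delgado→Lot E, Okafor→Lot G = $587.
Swapping Delgado↔Eriksen (Delgado→Lot E $103, Eriksen→Lot A $47) loses 80.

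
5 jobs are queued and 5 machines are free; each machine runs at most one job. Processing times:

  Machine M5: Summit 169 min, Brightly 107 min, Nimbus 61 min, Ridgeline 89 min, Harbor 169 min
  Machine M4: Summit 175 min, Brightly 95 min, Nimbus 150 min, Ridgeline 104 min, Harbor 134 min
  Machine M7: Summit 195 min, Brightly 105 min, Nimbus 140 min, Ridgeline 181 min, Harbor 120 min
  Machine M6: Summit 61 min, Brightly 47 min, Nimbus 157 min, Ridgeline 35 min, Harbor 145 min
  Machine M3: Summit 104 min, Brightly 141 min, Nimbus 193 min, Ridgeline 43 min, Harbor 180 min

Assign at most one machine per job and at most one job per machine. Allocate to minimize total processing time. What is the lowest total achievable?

Minimum total: 380 min

Optimal: Summit→Machine M6 (61 min), Brightly→Machine M4 (95 min), Nimbus→Machine M5 (61 min), Ridgeline→Machine M3 (43 min), Harbor→Machine M7 (120 min) — total 61+95+61+43+120 = 380 min.
Min-entry greedy (repeatedly take the single cheapest remaining cell) gives 415 min, worse by 35.
Swapping Nimbus↔Brightly (Nimbus→Machine M4 150 min, Brightly→Machine M5 107 min) adds 101.
Every other assignment is strictly worse.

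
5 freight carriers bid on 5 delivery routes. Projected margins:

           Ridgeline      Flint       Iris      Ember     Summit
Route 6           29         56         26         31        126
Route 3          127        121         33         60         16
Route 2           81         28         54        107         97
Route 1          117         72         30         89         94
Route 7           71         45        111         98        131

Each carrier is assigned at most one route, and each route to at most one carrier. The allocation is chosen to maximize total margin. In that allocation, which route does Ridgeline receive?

Ridgeline receives Route 1.

This is a one-to-one assignment (maximum-weight bipartite matching).
Optimal: Ridgeline→Route 1 ($117k), Flint→Route 3 ($121k), Iris→Route 7 ($111k), Ember→Route 2 ($107k), Summit→Route 6 ($126k) — total 117+121+111+107+126 = $582k.
Column-greedy (each route in turn goes to its best remaining carrier) gives $543k, worse by 39.
Next-best assignment: Ridgeline→Route 3, Flint→Route 1, Iris→Route 7, Ember→Route 2, Summit→Route 6 = $543k.
Checked against all permutations: $582k is optimal.
Ridgeline's own top route is Route 3 ($127k), but forcing Ridgeline→Route 3 and reassigning the rest optimally gives only $543k — worse by 39.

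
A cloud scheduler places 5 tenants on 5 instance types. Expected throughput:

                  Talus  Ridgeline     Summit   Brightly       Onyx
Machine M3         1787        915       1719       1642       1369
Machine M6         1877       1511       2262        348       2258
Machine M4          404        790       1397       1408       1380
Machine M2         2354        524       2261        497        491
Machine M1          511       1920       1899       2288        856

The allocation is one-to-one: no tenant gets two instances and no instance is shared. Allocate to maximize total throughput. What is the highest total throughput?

Maximum total: 9659 ops/s

Optimal: Talus→Machine M2 (2354 ops/s), Ridgeline→Machine M1 (1920 ops/s), Summit→Machine M3 (1719 ops/s), Brightly→Machine M4 (1408 ops/s), Onyx→Machine M6 (2258 ops/s) — total 2354+1920+1719+1408+2258 = 9659 ops/s.
Column-greedy (each instance in turn goes to its best remaining tenant) gives 6837 ops/s, worse by 2822.
Next-best assignment: Talus→Machine M3, Ridgeline→Machine M1, Summit→Machine M2, Brightly→Machine M4, Onyx→Machine M6 = 9634 ops/s.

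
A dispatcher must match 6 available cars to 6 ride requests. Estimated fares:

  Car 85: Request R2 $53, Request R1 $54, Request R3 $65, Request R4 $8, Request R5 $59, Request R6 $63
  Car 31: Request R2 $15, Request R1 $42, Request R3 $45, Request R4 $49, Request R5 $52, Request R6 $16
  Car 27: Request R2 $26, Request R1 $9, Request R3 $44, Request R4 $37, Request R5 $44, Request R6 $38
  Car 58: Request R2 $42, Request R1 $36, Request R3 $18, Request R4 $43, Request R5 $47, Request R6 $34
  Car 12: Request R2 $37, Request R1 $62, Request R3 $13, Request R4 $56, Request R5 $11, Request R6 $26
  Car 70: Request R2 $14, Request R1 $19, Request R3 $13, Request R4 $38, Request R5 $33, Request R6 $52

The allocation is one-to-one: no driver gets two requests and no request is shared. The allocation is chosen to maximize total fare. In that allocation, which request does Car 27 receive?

This is a one-to-one assignment (maximum-weight bipartite matching).
Optimal: Car 85→Request R3 ($65), Car 31→Request R4 ($49), Car 27→Request R5 ($44), Car 58→Request R2 ($42), Car 12→Request R1 ($62), Car 70→Request R6 ($52) — total 65+49+44+42+62+52 = $314.
Column-greedy (each request in turn goes to its best remaining driver) gives $299, worse by 15.
Next-best assignment: Car 85→Request R3, Car 31→Request R5, Car 27→Request R4, Car 58→Request R2, Car 12→Request R1, Car 70→Request R6 = $310.
Every other assignment is strictly worse.
Car 27's own top request is Request R3 ($44), but forcing Car 27→Request R3 and reassigning the rest optimally gives only $308 — worse by 6.

Car 27 receives Request R5.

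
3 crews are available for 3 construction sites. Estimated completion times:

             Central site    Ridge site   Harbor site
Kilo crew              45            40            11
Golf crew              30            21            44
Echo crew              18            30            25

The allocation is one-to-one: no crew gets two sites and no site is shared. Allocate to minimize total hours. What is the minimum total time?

This is the linear assignment problem.
Optimal: Kilo crew→Harbor site (11 hours), Golf crew→Ridge site (21 hours), Echo crew→Central site (18 hours) — total 11+21+18 = 50 hours.
Swapping Echo crew↔Kilo crew (Echo crew→Harbor site 25 hours, Kilo crew→Central site 45 hours) adds 41.

Minimum total: 50 hours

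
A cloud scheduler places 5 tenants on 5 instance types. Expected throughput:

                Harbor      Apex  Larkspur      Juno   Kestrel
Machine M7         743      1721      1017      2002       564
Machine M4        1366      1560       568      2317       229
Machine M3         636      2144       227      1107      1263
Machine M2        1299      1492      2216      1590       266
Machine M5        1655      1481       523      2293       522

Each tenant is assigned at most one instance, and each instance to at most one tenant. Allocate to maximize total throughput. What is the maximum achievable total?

This is the linear assignment problem.
Optimal: Harbor→Machine M5 (1655 ops/s), Apex→Machine M7 (1721 ops/s), Larkspur→Machine M2 (2216 ops/s), Juno→Machine M4 (2317 ops/s), Kestrel→Machine M3 (1263 ops/s) — total 1655+1721+2216+2317+1263 = 9172 ops/s.
Max-entry greedy (repeatedly take the single best remaining cell) gives 8896 ops/s, worse by 276.
Next-best assignment: Harbor→Machine M5, Apex→Machine M3, Larkspur→Machine M2, Juno→Machine M4, Kestrel→Machine M7 = 8896 ops/s.

Maximum total: 9172 ops/s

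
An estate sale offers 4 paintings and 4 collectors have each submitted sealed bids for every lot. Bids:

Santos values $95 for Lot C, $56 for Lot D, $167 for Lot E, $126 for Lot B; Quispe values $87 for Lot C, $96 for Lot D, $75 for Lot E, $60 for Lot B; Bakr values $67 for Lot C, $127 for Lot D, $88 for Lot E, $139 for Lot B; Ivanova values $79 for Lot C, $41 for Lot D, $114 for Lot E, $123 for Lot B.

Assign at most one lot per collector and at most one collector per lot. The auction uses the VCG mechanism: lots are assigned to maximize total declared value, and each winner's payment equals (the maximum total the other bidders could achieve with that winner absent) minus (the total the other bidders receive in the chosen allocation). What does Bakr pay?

Efficient allocation: Santos→Lot E ($167), Quispe→Lot C ($87), Bakr→Lot D ($127), Ivanova→Lot B ($123); total welfare W = $504.
Bakr receives Lot D at value $127, so the others get W − 127 = $377.
Without Bakr: best allocation of the remaining 3 bidders over all 4 lots is Santos→Lot E ($167), Quispe→Lot D ($96), Ivanova→Lot B ($123), total $386.
VCG payment = (others' best without Bakr) − (others' welfare with Bakr) = 386 − 377 = $9.

Bakr pays $9.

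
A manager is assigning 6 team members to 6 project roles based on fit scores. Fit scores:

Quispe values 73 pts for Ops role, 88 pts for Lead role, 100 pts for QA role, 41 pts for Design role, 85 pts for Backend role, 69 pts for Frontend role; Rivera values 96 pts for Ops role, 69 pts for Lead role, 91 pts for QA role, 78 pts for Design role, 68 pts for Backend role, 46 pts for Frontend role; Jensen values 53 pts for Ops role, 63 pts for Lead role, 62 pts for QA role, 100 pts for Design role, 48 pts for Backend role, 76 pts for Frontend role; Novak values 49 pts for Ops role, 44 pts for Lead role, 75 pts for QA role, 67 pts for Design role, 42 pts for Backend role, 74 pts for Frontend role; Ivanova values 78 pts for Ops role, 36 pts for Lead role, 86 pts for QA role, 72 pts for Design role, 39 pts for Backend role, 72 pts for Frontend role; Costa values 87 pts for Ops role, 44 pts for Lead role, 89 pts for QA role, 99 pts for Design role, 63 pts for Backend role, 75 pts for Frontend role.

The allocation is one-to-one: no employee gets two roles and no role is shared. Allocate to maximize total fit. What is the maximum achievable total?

Maximum total: 507 pts

Optimal: Quispe→Lead role (88 pts), Rivera→Ops role (96 pts), Jensen→Design role (100 pts), Novak→Frontend role (74 pts), Ivanova→QA role (86 pts), Costa→Backend role (63 pts) — total 88+96+100+74+86+63 = 507 pts.
Column-greedy (each role in turn goes to its best remaining employee) gives 487 pts, worse by 20.
Next-best assignment: Quispe→Lead role, Rivera→Backend role, Jensen→Design role, Novak→Frontend role, Ivanova→QA role, Costa→Ops role = 503 pts.
No other one-to-one assignment exceeds 507 pts.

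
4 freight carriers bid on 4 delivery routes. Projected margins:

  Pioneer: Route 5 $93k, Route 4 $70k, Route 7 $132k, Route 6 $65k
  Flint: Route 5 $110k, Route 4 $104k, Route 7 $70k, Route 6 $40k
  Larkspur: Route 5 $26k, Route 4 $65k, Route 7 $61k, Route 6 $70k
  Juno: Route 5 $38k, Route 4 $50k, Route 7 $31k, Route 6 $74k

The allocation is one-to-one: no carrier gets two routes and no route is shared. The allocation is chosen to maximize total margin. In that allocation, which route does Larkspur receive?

Larkspur receives Route 4.

This is the linear assignment problem.
Optimal: Pioneer→Route 7 ($132k), Flint→Route 5 ($110k), Larkspur→Route 4 ($65k), Juno→Route 6 ($74k) — total 132+110+65+74 = $381k.
Row-greedy (each carrier in turn takes its best remaining route) gives $362k, worse by 19.
Next-best assignment: Pioneer→Route 7, Flint→Route 5, Larkspur→Route 6, Juno→Route 4 = $362k.
Every other assignment is strictly worse.
Larkspur's own top route is Route 6 ($70k), but forcing Larkspur→Route 6 and reassigning the rest optimally gives only $362k — worse by 19.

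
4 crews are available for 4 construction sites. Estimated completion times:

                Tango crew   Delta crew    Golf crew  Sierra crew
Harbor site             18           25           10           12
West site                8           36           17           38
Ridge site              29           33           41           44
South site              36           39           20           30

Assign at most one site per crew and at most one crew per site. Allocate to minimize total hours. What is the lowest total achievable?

Optimal: Tango crew→West site (8 hours), Delta crew→Ridge site (33 hours), Golf crew→South site (20 hours), Sierra crew→Harbor site (12 hours) — total 8+33+20+12 = 73 hours.
Min-entry greedy (repeatedly take the single cheapest remaining cell) gives 81 hours, worse by 8.
Next-best assignment: Tango crew→West site, Delta crew→Ridge site, Golf crew→Harbor site, Sierra crew→South site = 81 hours.
No other one-to-one assignment undercuts 73 hours.

Min total: 73 hours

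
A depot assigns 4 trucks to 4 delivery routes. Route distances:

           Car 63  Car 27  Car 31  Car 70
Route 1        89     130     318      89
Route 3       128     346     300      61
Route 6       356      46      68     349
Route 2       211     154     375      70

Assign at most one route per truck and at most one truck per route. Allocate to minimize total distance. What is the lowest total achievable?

Min total: 372 km

Optimal: Car 63→Route 1 (89 km), Car 27→Route 2 (154 km), Car 31→Route 6 (68 km), Car 70→Route 3 (61 km) — total 89+154+68+61 = 372 km.
Row-greedy (each truck in turn takes its cheapest remaining route) gives 505 km, worse by 133.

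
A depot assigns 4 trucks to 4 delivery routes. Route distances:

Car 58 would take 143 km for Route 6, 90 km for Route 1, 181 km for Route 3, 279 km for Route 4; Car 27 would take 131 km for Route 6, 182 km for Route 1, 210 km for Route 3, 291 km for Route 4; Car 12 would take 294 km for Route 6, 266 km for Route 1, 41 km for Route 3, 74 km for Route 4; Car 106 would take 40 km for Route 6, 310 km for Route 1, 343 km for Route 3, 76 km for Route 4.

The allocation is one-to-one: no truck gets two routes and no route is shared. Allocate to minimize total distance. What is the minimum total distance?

Minimum total: 338 km

This is a one-to-one assignment (minimum-cost bipartite matching).
Optimal: Car 58→Route 1 (90 km), Car 27→Route 6 (131 km), Car 12→Route 3 (41 km), Car 106→Route 4 (76 km) — total 90+131+41+76 = 338 km.
Min-entry greedy (repeatedly take the single cheapest remaining cell) gives 462 km, worse by 124.
Next-best assignment: Car 58→Route 1, Car 27→Route 3, Car 12→Route 4, Car 106→Route 6 = 414 km.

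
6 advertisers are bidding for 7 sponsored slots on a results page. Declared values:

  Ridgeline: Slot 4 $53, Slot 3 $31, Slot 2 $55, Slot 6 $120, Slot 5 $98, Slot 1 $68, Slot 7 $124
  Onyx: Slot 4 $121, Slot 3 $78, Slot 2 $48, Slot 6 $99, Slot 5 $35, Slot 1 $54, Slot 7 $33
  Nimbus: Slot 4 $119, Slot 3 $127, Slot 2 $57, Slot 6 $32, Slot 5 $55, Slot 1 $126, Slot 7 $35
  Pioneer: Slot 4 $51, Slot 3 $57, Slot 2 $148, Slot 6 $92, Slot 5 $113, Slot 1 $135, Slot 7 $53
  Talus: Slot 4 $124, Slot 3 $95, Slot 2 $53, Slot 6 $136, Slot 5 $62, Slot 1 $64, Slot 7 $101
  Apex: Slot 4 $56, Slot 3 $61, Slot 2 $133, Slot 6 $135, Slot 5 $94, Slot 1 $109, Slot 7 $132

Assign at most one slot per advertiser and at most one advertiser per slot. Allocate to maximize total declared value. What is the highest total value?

Maximum total: $776

Optimal: Ridgeline→Slot 7 ($124), Onyx→Slot 4 ($121), Nimbus→Slot 3 ($127), Pioneer→Slot 1 ($135), Talus→Slot 6 ($136), Apex→Slot 2 ($133) — total 124+121+127+135+136+133 = $776.
Max-entry greedy (repeatedly take the single best remaining cell) gives $762, worse by 14.
Next-best assignment: Ridgeline→Slot 7, Onyx→Slot 4, Nimbus→Slot 3, Pioneer→Slot 2, Talus→Slot 6, Apex→Slot 1 = $765.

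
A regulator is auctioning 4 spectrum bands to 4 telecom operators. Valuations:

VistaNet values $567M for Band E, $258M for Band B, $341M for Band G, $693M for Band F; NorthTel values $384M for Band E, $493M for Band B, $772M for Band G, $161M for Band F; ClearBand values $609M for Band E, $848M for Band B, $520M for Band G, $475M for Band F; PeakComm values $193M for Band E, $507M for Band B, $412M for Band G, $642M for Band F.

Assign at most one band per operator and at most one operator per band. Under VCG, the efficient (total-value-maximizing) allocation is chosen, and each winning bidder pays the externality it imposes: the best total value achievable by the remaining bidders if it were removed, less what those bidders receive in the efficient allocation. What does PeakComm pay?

PeakComm pays $126M.

Efficient allocation: VistaNet→Band E ($567M), NorthTel→Band G ($772M), ClearBand→Band B ($848M), PeakComm→Band F ($642M); total welfare W = $2829M.
PeakComm receives Band F at value $642M, so the others get W − 642 = $2187M.
Without PeakComm: best allocation of the remaining 3 bidders over all 4 bands is VistaNet→Band F ($693M), NorthTel→Band G ($772M), ClearBand→Band B ($848M), total $2313M.
VCG payment = (others' best without PeakComm) − (others' welfare with PeakComm) = 2313 − 2187 = $126M.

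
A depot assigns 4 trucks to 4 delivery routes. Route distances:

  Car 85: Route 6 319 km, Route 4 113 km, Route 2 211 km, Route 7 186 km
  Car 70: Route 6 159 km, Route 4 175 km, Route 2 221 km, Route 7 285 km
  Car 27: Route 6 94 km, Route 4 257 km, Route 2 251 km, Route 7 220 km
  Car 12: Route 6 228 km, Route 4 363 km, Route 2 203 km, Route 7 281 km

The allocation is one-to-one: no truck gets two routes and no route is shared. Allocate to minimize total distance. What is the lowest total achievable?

This is a one-to-one assignment (minimum-cost bipartite matching).
Optimal: Car 85→Route 7 (186 km), Car 70→Route 4 (175 km), Car 27→Route 6 (94 km), Car 12→Route 2 (203 km) — total 186+175+94+203 = 658 km.
Min-entry greedy (repeatedly take the single cheapest remaining cell) gives 695 km, worse by 37.

Min total: 658 km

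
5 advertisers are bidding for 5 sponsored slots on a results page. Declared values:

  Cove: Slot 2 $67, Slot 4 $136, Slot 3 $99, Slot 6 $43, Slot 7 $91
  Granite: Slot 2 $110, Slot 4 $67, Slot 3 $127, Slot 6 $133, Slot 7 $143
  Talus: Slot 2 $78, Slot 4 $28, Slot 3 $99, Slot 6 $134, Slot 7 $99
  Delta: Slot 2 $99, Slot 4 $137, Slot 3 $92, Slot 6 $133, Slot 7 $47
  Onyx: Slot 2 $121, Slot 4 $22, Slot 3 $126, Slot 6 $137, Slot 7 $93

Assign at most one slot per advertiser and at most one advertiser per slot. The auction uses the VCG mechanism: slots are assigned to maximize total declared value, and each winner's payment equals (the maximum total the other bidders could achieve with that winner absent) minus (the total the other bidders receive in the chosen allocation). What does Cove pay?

Efficient allocation: Cove→Slot 4 ($136), Granite→Slot 7 ($143), Talus→Slot 6 ($134), Delta→Slot 2 ($99), Onyx→Slot 3 ($126); total welfare W = $638.
Cove receives Slot 4 at value $136, so the others get W − 136 = $502.
Without Cove: best allocation of the remaining 4 bidders over all 5 slots is Granite→Slot 7 ($143), Talus→Slot 6 ($134), Delta→Slot 4 ($137), Onyx→Slot 3 ($126), total $540.
VCG payment = (others' best without Cove) − (others' welfare with Cove) = 540 − 502 = $38.

Cove pays $38.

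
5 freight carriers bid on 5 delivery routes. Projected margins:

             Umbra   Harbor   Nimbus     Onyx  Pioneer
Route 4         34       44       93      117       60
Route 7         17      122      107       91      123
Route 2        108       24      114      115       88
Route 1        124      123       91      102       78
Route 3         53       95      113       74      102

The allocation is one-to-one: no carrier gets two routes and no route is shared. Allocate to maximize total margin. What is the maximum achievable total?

Optimal: Umbra→Route 2 ($108k), Harbor→Route 1 ($123k), Nimbus→Route 3 ($113k), Onyx→Route 4 ($117k), Pioneer→Route 7 ($123k) — total 108+123+113+117+123 = $584k.
Column-greedy (each route in turn goes to its best remaining carrier) gives $573k, worse by 11.
Swapping Nimbus↔Onyx (Nimbus→Route 4 $93k, Onyx→Route 3 $74k) loses 63.
Checked against all permutations: $584k is optimal.

Maximum total: $584k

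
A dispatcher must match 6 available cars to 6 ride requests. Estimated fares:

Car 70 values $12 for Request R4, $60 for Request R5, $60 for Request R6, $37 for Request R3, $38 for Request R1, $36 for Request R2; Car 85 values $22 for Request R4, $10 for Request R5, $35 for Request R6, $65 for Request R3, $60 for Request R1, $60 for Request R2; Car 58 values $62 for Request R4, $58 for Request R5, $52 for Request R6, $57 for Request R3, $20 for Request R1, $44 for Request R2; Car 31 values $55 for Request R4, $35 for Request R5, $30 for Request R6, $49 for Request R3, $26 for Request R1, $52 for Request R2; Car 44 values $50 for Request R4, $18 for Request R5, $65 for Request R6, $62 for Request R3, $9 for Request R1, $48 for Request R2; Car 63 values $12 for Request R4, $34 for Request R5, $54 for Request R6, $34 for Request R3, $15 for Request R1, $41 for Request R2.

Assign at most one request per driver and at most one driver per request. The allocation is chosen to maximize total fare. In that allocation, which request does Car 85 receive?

Optimal: Car 70→Request R5 ($60), Car 85→Request R1 ($60), Car 58→Request R4 ($62), Car 31→Request R2 ($52), Car 44→Request R3 ($62), Car 63→Request R6 ($54) — total 60+60+62+52+62+54 = $350.
Max-entry greedy (repeatedly take the single best remaining cell) gives $319, worse by 31.
Next-best assignment: Car 70→Request R5, Car 85→Request R1, Car 58→Request R3, Car 31→Request R4, Car 44→Request R6, Car 63→Request R2 = $338.
Car 85's own top request is Request R3 ($65), but forcing Car 85→Request R3 and reassigning the rest optimally gives only $322 — worse by 28.

Car 85 receives Request R1.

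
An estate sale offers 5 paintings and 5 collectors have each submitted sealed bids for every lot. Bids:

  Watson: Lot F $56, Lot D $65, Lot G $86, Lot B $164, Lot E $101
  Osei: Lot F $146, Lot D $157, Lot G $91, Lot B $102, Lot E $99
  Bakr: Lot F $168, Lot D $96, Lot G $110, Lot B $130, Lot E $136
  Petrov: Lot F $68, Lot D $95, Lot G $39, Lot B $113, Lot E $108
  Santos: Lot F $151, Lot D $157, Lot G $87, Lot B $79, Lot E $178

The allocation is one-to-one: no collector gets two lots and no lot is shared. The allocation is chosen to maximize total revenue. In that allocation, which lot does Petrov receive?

Optimal: Watson→Lot B ($164), Osei→Lot D ($157), Bakr→Lot F ($168), Petrov→Lot G ($39), Santos→Lot E ($178) — total 164+157+168+39+178 = $706.
Row-greedy (each collector in turn takes its best remaining lot) gives $684, worse by 22.
Next-best assignment: Watson→Lot G, Osei→Lot D, Bakr→Lot F, Petrov→Lot B, Santos→Lot E = $702.
Swapping Santos↔Watson (Santos→Lot B $79, Watson→Lot E $101) loses 162.
Petrov's own top lot is Lot B ($113), but forcing Petrov→Lot B and reassigning the rest optimally gives only $702 — worse by 4.

Petrov receives Lot G.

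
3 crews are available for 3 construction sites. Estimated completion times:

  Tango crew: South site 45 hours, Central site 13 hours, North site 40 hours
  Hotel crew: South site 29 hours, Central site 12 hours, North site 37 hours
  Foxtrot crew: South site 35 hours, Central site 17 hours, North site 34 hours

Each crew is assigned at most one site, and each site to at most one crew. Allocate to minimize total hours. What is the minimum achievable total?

This is a one-to-one assignment (minimum-cost bipartite matching).
Optimal: Tango crew→Central site (13 hours), Hotel crew→South site (29 hours), Foxtrot crew→North site (34 hours) — total 13+29+34 = 76 hours.
Min-entry greedy (repeatedly take the single cheapest remaining cell) gives 91 hours, worse by 15.
Next-best assignment: Tango crew→Central site, Hotel crew→North site, Foxtrot crew→South site = 85 hours.
Every other assignment is strictly worse.

Minimum total: 76 hours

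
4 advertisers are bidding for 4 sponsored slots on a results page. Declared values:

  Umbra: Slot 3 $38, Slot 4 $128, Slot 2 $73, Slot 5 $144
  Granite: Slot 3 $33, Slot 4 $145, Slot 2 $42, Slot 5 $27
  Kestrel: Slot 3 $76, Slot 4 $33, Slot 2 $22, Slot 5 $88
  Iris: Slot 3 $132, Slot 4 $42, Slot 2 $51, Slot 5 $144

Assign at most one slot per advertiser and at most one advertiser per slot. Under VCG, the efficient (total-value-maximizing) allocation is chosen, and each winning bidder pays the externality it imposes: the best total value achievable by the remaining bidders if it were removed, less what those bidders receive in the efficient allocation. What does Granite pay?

Granite pays $50.

Efficient allocation: Umbra→Slot 5 ($144), Granite→Slot 4 ($145), Kestrel→Slot 2 ($22), Iris→Slot 3 ($132); total welfare W = $443.
Granite receives Slot 4 at value $145, so the others get W − 145 = $298.
Without Granite: best allocation of the remaining 3 bidders over all 4 slots is Umbra→Slot 4 ($128), Kestrel→Slot 3 ($76), Iris→Slot 5 ($144), total $348.
VCG payment = (others' best without Granite) − (others' welfare with Granite) = 348 − 298 = $50.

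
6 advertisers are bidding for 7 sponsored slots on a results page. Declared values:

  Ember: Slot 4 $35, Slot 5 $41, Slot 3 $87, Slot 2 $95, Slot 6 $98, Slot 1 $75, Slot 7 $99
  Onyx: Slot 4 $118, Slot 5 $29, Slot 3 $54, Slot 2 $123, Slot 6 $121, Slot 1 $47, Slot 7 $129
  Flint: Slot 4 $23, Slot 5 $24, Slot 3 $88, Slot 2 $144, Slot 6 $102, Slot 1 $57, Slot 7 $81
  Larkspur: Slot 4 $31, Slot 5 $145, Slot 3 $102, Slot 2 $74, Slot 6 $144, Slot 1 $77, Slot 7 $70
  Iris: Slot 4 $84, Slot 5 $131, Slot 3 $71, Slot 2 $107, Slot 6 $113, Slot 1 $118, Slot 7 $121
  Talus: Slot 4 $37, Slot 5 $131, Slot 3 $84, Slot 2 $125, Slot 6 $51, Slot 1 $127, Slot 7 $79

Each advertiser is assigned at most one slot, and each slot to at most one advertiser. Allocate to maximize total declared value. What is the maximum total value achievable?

Optimal: Ember→Slot 7 ($99), Onyx→Slot 4 ($118), Flint→Slot 2 ($144), Larkspur→Slot 6 ($144), Iris→Slot 5 ($131), Talus→Slot 1 ($127) — total 99+118+144+144+131+127 = $763.
Row-greedy (each advertiser in turn takes its best remaining slot) gives $671, worse by 92.
No other one-to-one assignment exceeds $763.

Maximum total: $763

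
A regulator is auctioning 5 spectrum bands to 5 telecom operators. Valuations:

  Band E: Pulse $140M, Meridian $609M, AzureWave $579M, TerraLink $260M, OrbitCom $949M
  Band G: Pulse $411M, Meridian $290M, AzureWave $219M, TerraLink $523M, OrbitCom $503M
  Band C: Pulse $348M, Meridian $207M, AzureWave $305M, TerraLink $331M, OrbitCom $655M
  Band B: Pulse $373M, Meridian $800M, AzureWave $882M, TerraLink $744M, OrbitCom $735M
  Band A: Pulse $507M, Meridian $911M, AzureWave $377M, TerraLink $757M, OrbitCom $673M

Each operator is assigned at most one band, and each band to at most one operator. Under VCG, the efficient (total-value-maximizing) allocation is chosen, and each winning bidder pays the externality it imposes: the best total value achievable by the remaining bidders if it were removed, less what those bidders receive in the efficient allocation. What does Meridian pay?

Meridian pays $297M.

Efficient allocation: Pulse→Band C ($348M), Meridian→Band A ($911M), AzureWave→Band B ($882M), TerraLink→Band G ($523M), OrbitCom→Band E ($949M); total welfare W = $3613M.
Meridian receives Band A at value $911M, so the others get W − 911 = $2702M.
Without Meridian: best allocation of the remaining 4 bidders over all 5 bands is Pulse→Band G ($411M), AzureWave→Band B ($882M), TerraLink→Band A ($757M), OrbitCom→Band E ($949M), total $2999M.
VCG payment = (others' best without Meridian) − (others' welfare with Meridian) = 2999 − 2702 = $297M.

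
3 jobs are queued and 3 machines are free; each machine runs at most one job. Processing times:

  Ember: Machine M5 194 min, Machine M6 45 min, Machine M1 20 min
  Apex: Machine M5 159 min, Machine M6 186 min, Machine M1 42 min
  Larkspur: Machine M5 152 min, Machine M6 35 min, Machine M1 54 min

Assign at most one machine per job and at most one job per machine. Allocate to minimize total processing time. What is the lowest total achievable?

Min total: 214 min

This is a one-to-one assignment (minimum-cost bipartite matching).
Optimal: Ember→Machine M1 (20 min), Apex→Machine M5 (159 min), Larkspur→Machine M6 (35 min) — total 20+159+35 = 214 min.
Column-greedy (each machine in turn goes to its cheapest remaining job) gives 239 min, worse by 25.
Next-best assignment: Ember→Machine M6, Apex→Machine M1, Larkspur→Machine M5 = 239 min.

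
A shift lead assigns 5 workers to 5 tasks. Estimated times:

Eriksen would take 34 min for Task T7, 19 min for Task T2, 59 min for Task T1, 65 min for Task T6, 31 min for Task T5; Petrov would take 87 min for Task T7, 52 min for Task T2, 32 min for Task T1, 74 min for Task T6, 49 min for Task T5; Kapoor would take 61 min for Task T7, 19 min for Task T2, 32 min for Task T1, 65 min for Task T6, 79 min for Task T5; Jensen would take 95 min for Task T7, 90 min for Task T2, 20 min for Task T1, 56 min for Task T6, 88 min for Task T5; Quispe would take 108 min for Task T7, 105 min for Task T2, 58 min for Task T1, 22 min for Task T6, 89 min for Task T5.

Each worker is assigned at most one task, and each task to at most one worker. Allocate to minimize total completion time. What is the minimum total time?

Min total: 144 min

Optimal: Eriksen→Task T7 (34 min), Petrov→Task T5 (49 min), Kapoor→Task T2 (19 min), Jensen→Task T1 (20 min), Quispe→Task T6 (22 min) — total 34+49+19+20+22 = 144 min.
Row-greedy (each worker in turn takes its cheapest remaining task) gives 257 min, worse by 113.
Next-best assignment: Eriksen→Task T2, Petrov→Task T5, Kapoor→Task T7, Jensen→Task T1, Quispe→Task T6 = 171 min.
Swapping Quispe↔Jensen (Quispe→Task T1 58 min, Jensen→Task T6 56 min) adds 72.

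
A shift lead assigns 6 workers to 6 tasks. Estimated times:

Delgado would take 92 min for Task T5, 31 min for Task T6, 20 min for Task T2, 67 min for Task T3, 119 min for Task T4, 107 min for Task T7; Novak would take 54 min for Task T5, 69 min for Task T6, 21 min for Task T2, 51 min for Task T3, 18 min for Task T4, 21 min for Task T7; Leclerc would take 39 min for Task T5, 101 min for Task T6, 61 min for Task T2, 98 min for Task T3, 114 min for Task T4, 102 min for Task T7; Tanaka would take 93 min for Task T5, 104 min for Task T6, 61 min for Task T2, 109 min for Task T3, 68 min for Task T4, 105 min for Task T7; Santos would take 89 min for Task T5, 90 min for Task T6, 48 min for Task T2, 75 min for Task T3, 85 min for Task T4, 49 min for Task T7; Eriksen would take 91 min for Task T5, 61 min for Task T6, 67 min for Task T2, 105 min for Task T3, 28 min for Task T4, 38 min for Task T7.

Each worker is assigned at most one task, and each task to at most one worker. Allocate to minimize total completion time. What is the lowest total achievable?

Min total: 255 min

Optimal: Delgado→Task T6 (31 min), Novak→Task T7 (21 min), Leclerc→Task T5 (39 min), Tanaka→Task T2 (61 min), Santos→Task T3 (75 min), Eriksen→Task T4 (28 min) — total 31+21+39+61+75+28 = 255 min.
Min-entry greedy (repeatedly take the single cheapest remaining cell) gives 294 min, worse by 39.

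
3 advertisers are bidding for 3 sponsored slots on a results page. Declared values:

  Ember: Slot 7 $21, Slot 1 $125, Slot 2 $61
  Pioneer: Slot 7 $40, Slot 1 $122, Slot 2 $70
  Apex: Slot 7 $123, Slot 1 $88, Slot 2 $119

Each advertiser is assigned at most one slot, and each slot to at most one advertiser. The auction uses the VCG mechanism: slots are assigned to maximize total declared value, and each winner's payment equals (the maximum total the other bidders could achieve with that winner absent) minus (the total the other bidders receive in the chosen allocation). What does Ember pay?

Ember pays $52.

Efficient allocation: Ember→Slot 1 ($125), Pioneer→Slot 2 ($70), Apex→Slot 7 ($123); total welfare W = $318.
Ember receives Slot 1 at value $125, so the others get W − 125 = $193.
Without Ember: best allocation of the remaining 2 bidders over all 3 slots is Pioneer→Slot 1 ($122), Apex→Slot 7 ($123), total $245.
VCG payment = (others' best without Ember) − (others' welfare with Ember) = 245 − 193 = $52.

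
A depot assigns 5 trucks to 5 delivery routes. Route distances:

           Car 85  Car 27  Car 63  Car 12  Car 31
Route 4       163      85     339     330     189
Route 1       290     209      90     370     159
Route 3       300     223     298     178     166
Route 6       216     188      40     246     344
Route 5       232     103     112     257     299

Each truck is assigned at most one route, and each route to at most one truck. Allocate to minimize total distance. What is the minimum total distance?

Treat this as an assignment problem: match each truck to one route.
Optimal: Car 85→Route 4 (163 km), Car 27→Route 5 (103 km), Car 63→Route 6 (40 km), Car 12→Route 3 (178 km), Car 31→Route 1 (159 km) — total 163+103+40+178+159 = 643 km.
Min-entry greedy (repeatedly take the single cheapest remaining cell) gives 694 km, worse by 51.
Swapping Car 27↔Car 63 (Car 27→Route 6 188 km, Car 63→Route 5 112 km) adds 157.

Minimum total: 643 km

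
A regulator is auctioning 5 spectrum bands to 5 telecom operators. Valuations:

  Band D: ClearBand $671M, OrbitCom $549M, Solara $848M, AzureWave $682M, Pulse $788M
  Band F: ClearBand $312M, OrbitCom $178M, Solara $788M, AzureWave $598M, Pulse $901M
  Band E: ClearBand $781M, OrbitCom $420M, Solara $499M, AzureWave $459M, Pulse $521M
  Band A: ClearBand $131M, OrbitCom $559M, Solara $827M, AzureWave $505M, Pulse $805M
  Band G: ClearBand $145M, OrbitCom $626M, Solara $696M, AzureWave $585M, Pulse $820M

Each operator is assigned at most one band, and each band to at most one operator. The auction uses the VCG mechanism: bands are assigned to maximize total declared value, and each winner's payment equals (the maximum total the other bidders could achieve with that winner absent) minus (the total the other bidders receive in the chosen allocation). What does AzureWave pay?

AzureWave pays $21M.

Efficient allocation: ClearBand→Band E ($781M), OrbitCom→Band G ($626M), Solara→Band A ($827M), AzureWave→Band D ($682M), Pulse→Band F ($901M); total welfare W = $3817M.
AzureWave receives Band D at value $682M, so the others get W − 682 = $3135M.
Without AzureWave: best allocation of the remaining 4 bidders over all 5 bands is ClearBand→Band E ($781M), OrbitCom→Band G ($626M), Solara→Band D ($848M), Pulse→Band F ($901M), total $3156M.
VCG payment = (others' best without AzureWave) − (others' welfare with AzureWave) = 3156 − 3135 = $21M.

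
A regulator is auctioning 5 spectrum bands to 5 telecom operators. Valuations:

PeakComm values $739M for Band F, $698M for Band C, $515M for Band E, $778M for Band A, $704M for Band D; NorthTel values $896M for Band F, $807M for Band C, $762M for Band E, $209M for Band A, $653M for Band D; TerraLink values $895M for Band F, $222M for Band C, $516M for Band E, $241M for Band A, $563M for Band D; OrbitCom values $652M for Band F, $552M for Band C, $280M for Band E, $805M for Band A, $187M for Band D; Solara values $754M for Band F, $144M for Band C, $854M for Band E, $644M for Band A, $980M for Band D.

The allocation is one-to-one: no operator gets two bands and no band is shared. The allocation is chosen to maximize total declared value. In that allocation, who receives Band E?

Optimal: PeakComm→Band C ($698M), NorthTel→Band E ($762M), TerraLink→Band F ($895M), OrbitCom→Band A ($805M), Solara→Band D ($980M) — total 698+762+895+805+980 = $4140M.
NorthTel's own top band is Band F ($896M), but forcing NorthTel→Band F and reassigning the rest optimally gives only $3895M — worse by 245.

NorthTel receives Band E.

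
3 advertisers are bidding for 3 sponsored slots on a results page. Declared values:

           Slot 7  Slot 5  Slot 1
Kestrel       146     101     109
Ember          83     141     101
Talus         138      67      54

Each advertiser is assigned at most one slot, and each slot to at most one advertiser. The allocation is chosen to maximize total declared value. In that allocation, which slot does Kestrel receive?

Kestrel receives Slot 1.

Optimal: Kestrel→Slot 1 ($109), Ember→Slot 5 ($141), Talus→Slot 7 ($138) — total 109+141+138 = $388.
Row-greedy (each advertiser in turn takes its best remaining slot) gives $341, worse by 47.
Next-best assignment: Kestrel→Slot 7, Ember→Slot 5, Talus→Slot 1 = $341.
Kestrel's own top slot is Slot 7 ($146), but forcing Kestrel→Slot 7 and reassigning the rest optimally gives only $341 — worse by 47.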